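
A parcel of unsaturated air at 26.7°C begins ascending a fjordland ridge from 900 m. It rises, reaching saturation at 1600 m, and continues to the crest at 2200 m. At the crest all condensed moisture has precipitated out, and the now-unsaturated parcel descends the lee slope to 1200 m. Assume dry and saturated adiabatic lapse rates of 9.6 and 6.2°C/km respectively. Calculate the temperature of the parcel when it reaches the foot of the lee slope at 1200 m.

25.86°C

900–1600 m, dry: Δz = 0.7 km ⇒ ΔT = -6.72°C; T = 19.98°C
1600–2200 m, saturated: Δz = 0.6 km ⇒ ΔT = -3.72°C; T = 16.26°C
2200–1200 m, dry descent: Δz = 1 km ⇒ ΔT = +9.6°C; T = 25.86°C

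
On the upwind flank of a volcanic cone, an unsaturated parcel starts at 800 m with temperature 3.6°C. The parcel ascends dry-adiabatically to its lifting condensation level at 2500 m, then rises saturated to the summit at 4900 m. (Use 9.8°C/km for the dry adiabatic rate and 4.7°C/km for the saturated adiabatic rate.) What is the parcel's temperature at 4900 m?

800 → 2500 m (dry, 9.8°C/km): ΔT = -9.8 × 1.7 = -16.66°C → T = -13.06°C
2500 → 4900 m (saturated, 4.7°C/km): ΔT = -4.7 × 2.4 = -11.28°C → T = -24.34°C

-24.34°C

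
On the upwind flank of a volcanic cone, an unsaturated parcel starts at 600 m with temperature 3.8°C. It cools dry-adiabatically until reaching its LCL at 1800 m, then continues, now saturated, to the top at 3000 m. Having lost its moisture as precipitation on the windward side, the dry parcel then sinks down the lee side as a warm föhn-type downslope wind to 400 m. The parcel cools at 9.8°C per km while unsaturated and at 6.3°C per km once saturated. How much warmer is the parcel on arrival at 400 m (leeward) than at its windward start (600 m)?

+6.16°C

Dry to 1800 m: -9.8 × 1.2 km = -11.76°C, so T = -7.96°C.
Saturated to 3000 m: -6.3 × 1.2 km = -7.56°C, so T = -15.52°C.
Dry descent to 400 m: +9.8 × 2.6 km = +25.48°C, so T = 9.96°C.
Net change vs windward start: 9.96 − 3.8 = +6.16°C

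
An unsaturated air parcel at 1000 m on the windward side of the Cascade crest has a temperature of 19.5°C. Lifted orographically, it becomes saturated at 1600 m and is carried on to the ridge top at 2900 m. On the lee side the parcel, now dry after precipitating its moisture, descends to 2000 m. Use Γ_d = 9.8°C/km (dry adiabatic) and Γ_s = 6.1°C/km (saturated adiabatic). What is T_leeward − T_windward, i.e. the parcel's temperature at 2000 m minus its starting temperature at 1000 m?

1000 → 1600 m (dry, 9.8°C/km): ΔT = -9.8 × 0.6 = -5.88°C → T = 13.62°C
1600 → 2900 m (saturated, 6.1°C/km): ΔT = -6.1 × 1.3 = -7.93°C → T = 5.69°C
2900 → 2000 m (dry descent, 9.8°C/km): ΔT = +9.8 × 0.9 = +8.82°C → T = 14.51°C
Net change vs windward start: 14.51 − 19.5 = -4.99°C

-4.99°C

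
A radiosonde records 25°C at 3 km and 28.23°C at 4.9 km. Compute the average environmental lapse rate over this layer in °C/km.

-1.7°C/km

Γ = −ΔT/Δz = (25 − 28.23) / (4900 − 3000) m
  = -3.23°C / 1.9 km = -1.7°C/km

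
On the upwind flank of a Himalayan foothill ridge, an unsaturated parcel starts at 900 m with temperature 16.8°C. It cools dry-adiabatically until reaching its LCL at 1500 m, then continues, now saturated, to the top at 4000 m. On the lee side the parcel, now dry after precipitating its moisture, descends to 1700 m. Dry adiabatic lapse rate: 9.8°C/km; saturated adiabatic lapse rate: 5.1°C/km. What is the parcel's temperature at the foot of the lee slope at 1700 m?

900–1500 m, dry: Δz = 0.6 km ⇒ ΔT = -5.88°C; T = 10.92°C
1500–4000 m, saturated: Δz = 2.5 km ⇒ ΔT = -12.75°C; T = -1.83°C
4000–1700 m, dry descent: Δz = 2.3 km ⇒ ΔT = +22.54°C; T = 20.71°C

20.71°C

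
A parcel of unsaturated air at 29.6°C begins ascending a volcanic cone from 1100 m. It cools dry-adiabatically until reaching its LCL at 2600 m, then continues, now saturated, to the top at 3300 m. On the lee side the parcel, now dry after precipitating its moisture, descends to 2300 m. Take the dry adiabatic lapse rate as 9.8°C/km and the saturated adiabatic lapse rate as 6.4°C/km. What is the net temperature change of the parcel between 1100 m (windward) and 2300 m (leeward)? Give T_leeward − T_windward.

1100–2600 m, dry: Δz = 1.5 km ⇒ ΔT = -14.7°C; T = 14.9°C
2600–3300 m, saturated: Δz = 0.7 km ⇒ ΔT = -4.48°C; T = 10.42°C
3300–2300 m, dry descent: Δz = 1 km ⇒ ΔT = +9.8°C; T = 20.22°C
Net change vs windward start: 20.22 − 29.6 = -9.38°C

-9.38°C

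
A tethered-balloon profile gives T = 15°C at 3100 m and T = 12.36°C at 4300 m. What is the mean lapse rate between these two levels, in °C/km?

2.2°C/km

Γ = −ΔT/Δz = (15 − 12.36) / (4300 − 3100) m
  = 2.64°C / 1.2 km = 2.2°C/km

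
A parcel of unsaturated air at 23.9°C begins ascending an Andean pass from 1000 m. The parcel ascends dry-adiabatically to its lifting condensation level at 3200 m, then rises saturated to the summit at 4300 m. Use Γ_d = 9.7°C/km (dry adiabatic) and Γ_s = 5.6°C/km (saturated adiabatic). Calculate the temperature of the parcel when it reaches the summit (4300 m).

-3.6°C

1000 → 3200 m (dry, 9.7°C/km): ΔT = -9.7 × 2.2 = -21.34°C → T = 2.56°C
3200 → 4300 m (saturated, 5.6°C/km): ΔT = -5.6 × 1.1 = -6.16°C → T = -3.6°C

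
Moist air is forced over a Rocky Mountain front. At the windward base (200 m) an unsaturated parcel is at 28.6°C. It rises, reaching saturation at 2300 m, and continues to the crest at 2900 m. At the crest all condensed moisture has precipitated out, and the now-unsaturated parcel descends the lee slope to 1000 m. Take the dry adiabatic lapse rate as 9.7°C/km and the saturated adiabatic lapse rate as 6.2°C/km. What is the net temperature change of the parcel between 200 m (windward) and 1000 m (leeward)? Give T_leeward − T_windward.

Dry to 2300 m: -9.7 × 2.1 km = -20.37°C, so T = 8.23°C.
Saturated to 2900 m: -6.2 × 0.6 km = -3.72°C, so T = 4.51°C.
Dry descent to 1000 m: +9.7 × 1.9 km = +18.43°C, so T = 22.94°C.
Net change vs windward start: 22.94 − 28.6 = -5.66°C

-5.66°C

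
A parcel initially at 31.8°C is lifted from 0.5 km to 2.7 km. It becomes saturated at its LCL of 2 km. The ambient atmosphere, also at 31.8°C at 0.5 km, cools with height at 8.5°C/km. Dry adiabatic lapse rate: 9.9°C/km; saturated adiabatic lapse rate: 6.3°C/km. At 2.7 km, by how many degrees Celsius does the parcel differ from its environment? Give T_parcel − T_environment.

-0.56°C (parcel cooler than environment)

Parcel:
  500 → 2000 m (dry, 9.9°C/km): ΔT = -9.9 × 1.5 = -14.85°C → T = 16.95°C
  2000 → 2700 m (saturated, 6.3°C/km): ΔT = -6.3 × 0.7 = -4.41°C → T = 12.54°C
Environment:
  500 → 2700 m (environment, 8.5°C/km): ΔT = -8.5 × 2.2 = -18.7°C → T = 13.1°C
T_parcel − T_env = 12.54 − 13.1 = -0.56°C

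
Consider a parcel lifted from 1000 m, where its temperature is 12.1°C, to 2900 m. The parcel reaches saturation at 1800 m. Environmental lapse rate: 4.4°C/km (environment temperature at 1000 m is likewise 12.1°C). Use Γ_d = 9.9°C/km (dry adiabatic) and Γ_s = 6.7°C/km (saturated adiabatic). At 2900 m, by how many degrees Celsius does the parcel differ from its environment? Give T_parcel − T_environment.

-6.93°C (parcel cooler than environment)

Parcel:
  Dry to 1800 m: -9.9 × 0.8 km = -7.92°C, so T = 4.18°C.
  Saturated to 2900 m: -6.7 × 1.1 km = -7.37°C, so T = -3.19°C.
Environment:
  Environment to 2900 m: -4.4 × 1.9 km = -8.36°C, so T = 3.74°C.
T_parcel − T_env = -3.19 − 3.74 = -6.93°C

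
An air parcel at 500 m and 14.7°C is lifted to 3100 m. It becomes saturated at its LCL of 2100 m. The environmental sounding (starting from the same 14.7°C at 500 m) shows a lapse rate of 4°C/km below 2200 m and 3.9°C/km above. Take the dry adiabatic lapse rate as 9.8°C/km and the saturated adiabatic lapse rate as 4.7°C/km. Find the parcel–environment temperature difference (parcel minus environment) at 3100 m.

-10.07°C (parcel cooler than environment)

Parcel:
  500–2100 m, dry: Δz = 1.6 km ⇒ ΔT = -15.68°C; T = -0.98°C
  2100–3100 m, saturated: Δz = 1 km ⇒ ΔT = -4.7°C; T = -5.68°C
Environment:
  500–2200 m, environment, lower layer: Δz = 1.7 km ⇒ ΔT = -6.8°C; T = 7.9°C
  2200–3100 m, environment, upper layer: Δz = 0.9 km ⇒ ΔT = -3.51°C; T = 4.39°C
T_parcel − T_env = -5.68 − 4.39 = -10.07°C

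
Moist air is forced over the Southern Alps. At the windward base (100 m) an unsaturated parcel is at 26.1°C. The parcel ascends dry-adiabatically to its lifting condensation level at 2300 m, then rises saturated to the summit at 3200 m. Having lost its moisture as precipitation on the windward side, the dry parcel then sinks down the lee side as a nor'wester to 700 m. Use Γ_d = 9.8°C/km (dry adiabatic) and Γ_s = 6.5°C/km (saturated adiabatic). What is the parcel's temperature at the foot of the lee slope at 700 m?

23.19°C

100–2300 m, dry: Δz = 2.2 km ⇒ ΔT = -21.56°C; T = 4.54°C
2300–3200 m, saturated: Δz = 0.9 km ⇒ ΔT = -5.85°C; T = -1.31°C
3200–700 m, dry descent: Δz = 2.5 km ⇒ ΔT = +24.5°C; T = 23.19°C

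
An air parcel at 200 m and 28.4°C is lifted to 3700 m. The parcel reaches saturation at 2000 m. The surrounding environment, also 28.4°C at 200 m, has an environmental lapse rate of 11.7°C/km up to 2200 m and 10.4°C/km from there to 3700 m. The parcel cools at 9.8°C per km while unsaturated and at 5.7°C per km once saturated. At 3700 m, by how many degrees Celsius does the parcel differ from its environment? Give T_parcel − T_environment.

+11.67°C (parcel warmer than environment)

Parcel:
  200–2000 m, dry: Δz = 1.8 km ⇒ ΔT = -17.64°C; T = 10.76°C
  2000–3700 m, saturated: Δz = 1.7 km ⇒ ΔT = -9.69°C; T = 1.07°C
Environment:
  200–2200 m, environment, lower layer: Δz = 2 km ⇒ ΔT = -23.4°C; T = 5°C
  2200–3700 m, environment, upper layer: Δz = 1.5 km ⇒ ΔT = -15.6°C; T = -10.6°C
T_parcel − T_env = 1.07 − (-10.6) = +11.67°C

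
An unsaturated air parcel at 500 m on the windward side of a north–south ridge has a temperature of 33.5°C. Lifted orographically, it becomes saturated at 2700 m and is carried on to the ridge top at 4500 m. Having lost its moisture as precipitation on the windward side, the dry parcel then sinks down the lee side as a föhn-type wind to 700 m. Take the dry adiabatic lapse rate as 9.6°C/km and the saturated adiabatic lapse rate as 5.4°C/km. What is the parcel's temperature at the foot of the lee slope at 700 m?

500 → 2700 m (dry, 9.6°C/km): ΔT = -9.6 × 2.2 = -21.12°C → T = 12.38°C
2700 → 4500 m (saturated, 5.4°C/km): ΔT = -5.4 × 1.8 = -9.72°C → T = 2.66°C
4500 → 700 m (dry descent, 9.6°C/km): ΔT = +9.6 × 3.8 = +36.48°C → T = 39.14°C

39.14°C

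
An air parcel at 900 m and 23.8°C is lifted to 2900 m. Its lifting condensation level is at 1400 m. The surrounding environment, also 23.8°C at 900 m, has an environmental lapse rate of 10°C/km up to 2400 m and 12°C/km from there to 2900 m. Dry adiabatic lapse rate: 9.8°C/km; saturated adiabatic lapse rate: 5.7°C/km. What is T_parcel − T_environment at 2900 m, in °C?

Parcel:
  900–1400 m, dry: Δz = 0.5 km ⇒ ΔT = -4.9°C; T = 18.9°C
  1400–2900 m, saturated: Δz = 1.5 km ⇒ ΔT = -8.55°C; T = 10.35°C
Environment:
  900–2400 m, environment, lower layer: Δz = 1.5 km ⇒ ΔT = -15°C; T = 8.8°C
  2400–2900 m, environment, upper layer: Δz = 0.5 km ⇒ ΔT = -6°C; T = 2.8°C
T_parcel − T_env = 10.35 − 2.8 = +7.55°C

+7.55°C (parcel warmer than environment)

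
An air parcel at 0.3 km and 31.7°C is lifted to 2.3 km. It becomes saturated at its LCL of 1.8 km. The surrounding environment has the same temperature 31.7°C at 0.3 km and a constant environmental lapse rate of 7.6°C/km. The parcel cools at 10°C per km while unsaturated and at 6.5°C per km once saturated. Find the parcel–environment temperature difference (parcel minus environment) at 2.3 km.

Parcel:
  300 → 1800 m (dry, 10°C/km): ΔT = -10 × 1.5 = -15°C → T = 16.7°C
  1800 → 2300 m (saturated, 6.5°C/km): ΔT = -6.5 × 0.5 = -3.25°C → T = 13.45°C
Environment:
  300 → 2300 m (environment, 7.6°C/km): ΔT = -7.6 × 2 = -15.2°C → T = 16.5°C
T_parcel − T_env = 13.45 − 16.5 = -3.05°C

-3.05°C (parcel cooler than environment)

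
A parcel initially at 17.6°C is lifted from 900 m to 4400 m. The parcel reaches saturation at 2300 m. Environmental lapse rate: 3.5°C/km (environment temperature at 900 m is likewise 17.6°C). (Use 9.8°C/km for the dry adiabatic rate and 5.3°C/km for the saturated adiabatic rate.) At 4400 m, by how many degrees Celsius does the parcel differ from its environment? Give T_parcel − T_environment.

-12.6°C (parcel cooler than environment)

Parcel:
  Dry to 2300 m: -9.8 × 1.4 km = -13.72°C, so T = 3.88°C.
  Saturated to 4400 m: -5.3 × 2.1 km = -11.13°C, so T = -7.25°C.
Environment:
  Environment to 4400 m: -3.5 × 3.5 km = -12.25°C, so T = 5.35°C.
T_parcel − T_env = -7.25 − 5.35 = -12.6°C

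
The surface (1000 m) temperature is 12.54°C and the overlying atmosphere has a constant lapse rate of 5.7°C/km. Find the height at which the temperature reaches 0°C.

Height above start = (12.54 − 0) / 5.7 = 2.2 km
Altitude = 1000 m + 2200 m = 3200 m

3200 m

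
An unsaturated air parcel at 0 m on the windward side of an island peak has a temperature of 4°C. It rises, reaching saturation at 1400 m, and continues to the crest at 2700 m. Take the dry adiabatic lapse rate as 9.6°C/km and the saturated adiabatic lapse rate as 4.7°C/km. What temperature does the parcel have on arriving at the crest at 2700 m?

0–1400 m, dry: Δz = 1.4 km ⇒ ΔT = -13.44°C; T = -9.44°C
1400–2700 m, saturated: Δz = 1.3 km ⇒ ΔT = -6.11°C; T = -15.55°C

-15.55°C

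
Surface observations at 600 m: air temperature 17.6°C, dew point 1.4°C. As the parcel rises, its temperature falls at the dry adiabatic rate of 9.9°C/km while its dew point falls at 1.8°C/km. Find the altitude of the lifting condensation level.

2600 m

T and T_d converge at 9.9 − 1.8 = 8.1°C per km
Height above start = (17.6 − 1.4) / 8.1 = 2 km
LCL altitude = 600 m + 2000 m = 2600 m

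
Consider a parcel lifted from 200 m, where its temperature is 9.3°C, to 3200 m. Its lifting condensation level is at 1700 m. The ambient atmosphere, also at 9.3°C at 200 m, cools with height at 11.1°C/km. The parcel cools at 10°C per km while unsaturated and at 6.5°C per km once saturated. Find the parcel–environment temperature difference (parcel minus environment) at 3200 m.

Parcel:
  200 → 1700 m (dry, 10°C/km): ΔT = -10 × 1.5 = -15°C → T = -5.7°C
  1700 → 3200 m (saturated, 6.5°C/km): ΔT = -6.5 × 1.5 = -9.75°C → T = -15.45°C
Environment:
  200 → 3200 m (environment, 11.1°C/km): ΔT = -11.1 × 3 = -33.3°C → T = -24°C
T_parcel − T_env = -15.45 − (-24) = +8.55°C

+8.55°C (parcel warmer than environment)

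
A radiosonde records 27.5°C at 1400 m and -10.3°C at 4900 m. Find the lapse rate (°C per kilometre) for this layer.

Γ = −ΔT/Δz = (27.5 − (-10.3)) / (4900 − 1400) m
  = 37.8°C / 3.5 km = 10.8°C/km

10.8°C/km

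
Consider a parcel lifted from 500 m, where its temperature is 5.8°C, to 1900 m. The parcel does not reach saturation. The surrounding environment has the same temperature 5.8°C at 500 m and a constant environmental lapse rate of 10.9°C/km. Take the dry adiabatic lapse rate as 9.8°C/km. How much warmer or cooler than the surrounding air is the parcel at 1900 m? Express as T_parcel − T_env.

+1.54°C (parcel warmer than environment)

Parcel:
  Dry to 1900 m: -9.8 × 1.4 km = -13.72°C, so T = -7.92°C.
Environment:
  Environment to 1900 m: -10.9 × 1.4 km = -15.26°C, so T = -9.46°C.
T_parcel − T_env = -7.92 − (-9.46) = +1.54°C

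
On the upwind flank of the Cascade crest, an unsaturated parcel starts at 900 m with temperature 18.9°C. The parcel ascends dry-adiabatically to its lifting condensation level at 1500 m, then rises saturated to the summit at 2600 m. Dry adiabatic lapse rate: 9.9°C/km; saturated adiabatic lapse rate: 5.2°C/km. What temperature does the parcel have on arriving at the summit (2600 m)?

From 900 m to 1500 m (dry): cools by 9.9 × 0.6 = 5.94°C, giving 12.96°C.
From 1500 m to 2600 m (saturated): cools by 5.2 × 1.1 = 5.72°C, giving 7.24°C.

7.24°C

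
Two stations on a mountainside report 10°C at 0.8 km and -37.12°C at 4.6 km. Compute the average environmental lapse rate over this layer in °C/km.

Γ = −ΔT/Δz = (10 − (-37.12)) / (4600 − 800) m
  = 47.12°C / 3.8 km = 12.4°C/km

12.4°C/km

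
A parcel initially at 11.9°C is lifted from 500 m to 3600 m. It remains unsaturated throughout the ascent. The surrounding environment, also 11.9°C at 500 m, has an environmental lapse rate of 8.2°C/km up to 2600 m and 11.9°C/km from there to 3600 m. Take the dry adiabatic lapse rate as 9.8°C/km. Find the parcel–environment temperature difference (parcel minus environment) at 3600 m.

-1.26°C (parcel cooler than environment)

Parcel:
  From 500 m to 3600 m (dry): cools by 9.8 × 3.1 = 30.38°C, giving -18.48°C.
Environment:
  From 500 m to 2600 m (environment, lower layer): cools by 8.2 × 2.1 = 17.22°C, giving -5.32°C.
  From 2600 m to 3600 m (environment, upper layer): cools by 11.9 × 1 = 11.9°C, giving -17.22°C.
T_parcel − T_env = -18.48 − (-17.22) = -1.26°C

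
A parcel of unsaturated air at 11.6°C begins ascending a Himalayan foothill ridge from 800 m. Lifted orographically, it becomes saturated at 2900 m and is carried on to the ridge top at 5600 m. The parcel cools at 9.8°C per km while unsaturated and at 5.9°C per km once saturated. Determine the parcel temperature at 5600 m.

800 → 2900 m (dry, 9.8°C/km): ΔT = -9.8 × 2.1 = -20.58°C → T = -8.98°C
2900 → 5600 m (saturated, 5.9°C/km): ΔT = -5.9 × 2.7 = -15.93°C → T = -24.91°C

-24.91°C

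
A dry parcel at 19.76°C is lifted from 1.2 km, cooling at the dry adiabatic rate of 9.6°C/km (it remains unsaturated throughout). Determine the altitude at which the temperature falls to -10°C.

4.3 km

Height above start = (19.76 − (-10)) / 9.6 = 3.1 km
Altitude = 1200 m + 3100 m = 4300 m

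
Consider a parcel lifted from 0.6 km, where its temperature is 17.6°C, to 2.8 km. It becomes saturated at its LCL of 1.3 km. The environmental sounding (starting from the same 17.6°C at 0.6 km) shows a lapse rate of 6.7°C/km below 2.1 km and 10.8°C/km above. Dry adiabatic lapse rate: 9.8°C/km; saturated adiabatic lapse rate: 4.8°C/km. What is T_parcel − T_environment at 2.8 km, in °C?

+3.55°C (parcel warmer than environment)

Parcel:
  600–1300 m, dry: Δz = 0.7 km ⇒ ΔT = -6.86°C; T = 10.74°C
  1300–2800 m, saturated: Δz = 1.5 km ⇒ ΔT = -7.2°C; T = 3.54°C
Environment:
  600–2100 m, environment, lower layer: Δz = 1.5 km ⇒ ΔT = -10.05°C; T = 7.55°C
  2100–2800 m, environment, upper layer: Δz = 0.7 km ⇒ ΔT = -7.56°C; T = -0.01°C
T_parcel − T_env = 3.54 − (-0.01) = +3.55°C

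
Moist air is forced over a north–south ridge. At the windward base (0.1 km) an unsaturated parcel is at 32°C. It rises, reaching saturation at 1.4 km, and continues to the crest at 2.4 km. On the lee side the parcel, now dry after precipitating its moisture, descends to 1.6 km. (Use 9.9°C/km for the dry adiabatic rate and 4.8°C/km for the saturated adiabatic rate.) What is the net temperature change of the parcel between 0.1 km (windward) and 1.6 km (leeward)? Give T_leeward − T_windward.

-9.75°C

100–1400 m, dry: Δz = 1.3 km ⇒ ΔT = -12.87°C; T = 19.13°C
1400–2400 m, saturated: Δz = 1 km ⇒ ΔT = -4.8°C; T = 14.33°C
2400–1600 m, dry descent: Δz = 0.8 km ⇒ ΔT = +7.92°C; T = 22.25°C
Net change vs windward start: 22.25 − 32 = -9.75°C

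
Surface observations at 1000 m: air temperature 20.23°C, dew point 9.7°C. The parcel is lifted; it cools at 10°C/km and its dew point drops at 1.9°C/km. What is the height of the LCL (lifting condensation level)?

2300 m

T and T_d converge at 10 − 1.9 = 8.1°C per km
Height above start = (20.23 − 9.7) / 8.1 = 1.3 km
LCL altitude = 1000 m + 1300 m = 2300 m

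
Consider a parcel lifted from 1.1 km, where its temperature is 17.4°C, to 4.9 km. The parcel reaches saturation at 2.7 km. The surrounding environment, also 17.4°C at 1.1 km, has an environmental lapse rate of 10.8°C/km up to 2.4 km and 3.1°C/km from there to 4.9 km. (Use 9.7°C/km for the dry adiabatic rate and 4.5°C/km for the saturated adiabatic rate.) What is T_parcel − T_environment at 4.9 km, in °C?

Parcel:
  Dry to 2700 m: -9.7 × 1.6 km = -15.52°C, so T = 1.88°C.
  Saturated to 4900 m: -4.5 × 2.2 km = -9.9°C, so T = -8.02°C.
Environment:
  Environment, lower layer to 2400 m: -10.8 × 1.3 km = -14.04°C, so T = 3.36°C.
  Environment, upper layer to 4900 m: -3.1 × 2.5 km = -7.75°C, so T = -4.39°C.
T_parcel − T_env = -8.02 − (-4.39) = -3.63°C

-3.63°C (parcel cooler than environment)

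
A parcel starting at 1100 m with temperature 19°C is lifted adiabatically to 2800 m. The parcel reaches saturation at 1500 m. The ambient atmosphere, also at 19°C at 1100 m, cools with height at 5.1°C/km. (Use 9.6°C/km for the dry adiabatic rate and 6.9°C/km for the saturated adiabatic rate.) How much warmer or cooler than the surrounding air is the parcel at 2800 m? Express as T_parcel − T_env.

Parcel:
  1100–1500 m, dry: Δz = 0.4 km ⇒ ΔT = -3.84°C; T = 15.16°C
  1500–2800 m, saturated: Δz = 1.3 km ⇒ ΔT = -8.97°C; T = 6.19°C
Environment:
  1100–2800 m, environment: Δz = 1.7 km ⇒ ΔT = -8.67°C; T = 10.33°C
T_parcel − T_env = 6.19 − 10.33 = -4.14°C

-4.14°C (parcel cooler than environment)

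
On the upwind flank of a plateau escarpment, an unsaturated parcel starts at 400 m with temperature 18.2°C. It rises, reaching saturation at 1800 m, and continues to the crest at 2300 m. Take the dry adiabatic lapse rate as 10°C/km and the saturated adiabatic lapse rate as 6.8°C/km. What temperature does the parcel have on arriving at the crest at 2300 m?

400–1800 m, dry: Δz = 1.4 km ⇒ ΔT = -14°C; T = 4.2°C
1800–2300 m, saturated: Δz = 0.5 km ⇒ ΔT = -3.4°C; T = 0.8°C

0.8°C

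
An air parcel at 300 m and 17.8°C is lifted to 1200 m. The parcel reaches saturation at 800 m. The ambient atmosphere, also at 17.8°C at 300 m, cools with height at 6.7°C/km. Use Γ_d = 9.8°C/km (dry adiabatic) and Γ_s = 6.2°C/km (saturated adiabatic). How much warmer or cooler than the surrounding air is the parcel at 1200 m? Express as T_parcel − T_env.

Parcel:
  300 → 800 m (dry, 9.8°C/km): ΔT = -9.8 × 0.5 = -4.9°C → T = 12.9°C
  800 → 1200 m (saturated, 6.2°C/km): ΔT = -6.2 × 0.4 = -2.48°C → T = 10.42°C
Environment:
  300 → 1200 m (environment, 6.7°C/km): ΔT = -6.7 × 0.9 = -6.03°C → T = 11.77°C
T_parcel − T_env = 10.42 − 11.77 = -1.35°C

-1.35°C (parcel cooler than environment)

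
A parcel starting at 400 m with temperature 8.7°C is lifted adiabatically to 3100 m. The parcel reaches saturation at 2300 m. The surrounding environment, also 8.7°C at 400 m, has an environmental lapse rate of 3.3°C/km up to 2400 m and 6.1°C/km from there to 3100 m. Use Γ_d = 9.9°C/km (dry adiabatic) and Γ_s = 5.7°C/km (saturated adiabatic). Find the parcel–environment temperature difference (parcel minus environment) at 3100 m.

-12.5°C (parcel cooler than environment)

Parcel:
  Dry to 2300 m: -9.9 × 1.9 km = -18.81°C, so T = -10.11°C.
  Saturated to 3100 m: -5.7 × 0.8 km = -4.56°C, so T = -14.67°C.
Environment:
  Environment, lower layer to 2400 m: -3.3 × 2 km = -6.6°C, so T = 2.1°C.
  Environment, upper layer to 3100 m: -6.1 × 0.7 km = -4.27°C, so T = -2.17°C.
T_parcel − T_env = -14.67 − (-2.17) = -12.5°C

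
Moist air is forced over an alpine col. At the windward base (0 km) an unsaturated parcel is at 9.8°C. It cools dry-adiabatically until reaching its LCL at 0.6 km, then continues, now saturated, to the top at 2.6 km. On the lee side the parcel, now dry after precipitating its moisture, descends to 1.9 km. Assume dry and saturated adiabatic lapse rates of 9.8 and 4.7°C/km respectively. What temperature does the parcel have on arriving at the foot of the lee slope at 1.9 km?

1.38°C

Dry to 600 m: -9.8 × 0.6 km = -5.88°C, so T = 3.92°C.
Saturated to 2600 m: -4.7 × 2 km = -9.4°C, so T = -5.48°C.
Dry descent to 1900 m: +9.8 × 0.7 km = +6.86°C, so T = 1.38°C.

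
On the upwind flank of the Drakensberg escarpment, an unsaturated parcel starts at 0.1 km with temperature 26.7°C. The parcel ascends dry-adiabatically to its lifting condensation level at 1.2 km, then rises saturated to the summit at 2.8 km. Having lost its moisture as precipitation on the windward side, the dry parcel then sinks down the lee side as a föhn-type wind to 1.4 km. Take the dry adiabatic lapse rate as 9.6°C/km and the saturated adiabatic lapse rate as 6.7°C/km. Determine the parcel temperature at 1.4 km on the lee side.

18.86°C

Dry to 1200 m: -9.6 × 1.1 km = -10.56°C, so T = 16.14°C.
Saturated to 2800 m: -6.7 × 1.6 km = -10.72°C, so T = 5.42°C.
Dry descent to 1400 m: +9.6 × 1.4 km = +13.44°C, so T = 18.86°C.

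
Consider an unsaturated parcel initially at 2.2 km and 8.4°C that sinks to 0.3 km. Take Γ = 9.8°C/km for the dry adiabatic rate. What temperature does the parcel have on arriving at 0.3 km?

27.02°C

2200 → 300 m (dry adiabatic, 9.8°C/km): ΔT = +9.8 × 1.9 = +18.62°C → T = 27.02°C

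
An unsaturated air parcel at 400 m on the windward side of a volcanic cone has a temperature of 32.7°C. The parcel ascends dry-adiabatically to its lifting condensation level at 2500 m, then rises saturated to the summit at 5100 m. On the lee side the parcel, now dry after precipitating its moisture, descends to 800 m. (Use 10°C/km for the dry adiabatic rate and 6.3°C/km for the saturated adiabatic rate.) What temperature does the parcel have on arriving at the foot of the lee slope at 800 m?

38.32°C

From 400 m to 2500 m (dry): cools by 10 × 2.1 = 21°C, giving 11.7°C.
From 2500 m to 5100 m (saturated): cools by 6.3 × 2.6 = 16.38°C, giving -4.68°C.
From 5100 m to 800 m (dry descent): warms by 10 × 4.3 = 43°C, giving 38.32°C.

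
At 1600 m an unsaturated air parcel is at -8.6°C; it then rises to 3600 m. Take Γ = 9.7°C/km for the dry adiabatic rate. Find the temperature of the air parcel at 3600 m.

From 1600 m to 3600 m (dry adiabatic): cools by 9.7 × 2 = 19.4°C, giving -28°C.

-28°C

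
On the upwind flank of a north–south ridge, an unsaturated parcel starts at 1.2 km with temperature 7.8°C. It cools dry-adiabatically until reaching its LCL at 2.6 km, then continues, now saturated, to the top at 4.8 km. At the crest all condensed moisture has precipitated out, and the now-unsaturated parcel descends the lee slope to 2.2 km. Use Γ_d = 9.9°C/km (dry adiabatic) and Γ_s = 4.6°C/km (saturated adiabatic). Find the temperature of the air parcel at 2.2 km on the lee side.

9.56°C

Dry to 2600 m: -9.9 × 1.4 km = -13.86°C, so T = -6.06°C.
Saturated to 4800 m: -4.6 × 2.2 km = -10.12°C, so T = -16.18°C.
Dry descent to 2200 m: +9.9 × 2.6 km = +25.74°C, so T = 9.56°C.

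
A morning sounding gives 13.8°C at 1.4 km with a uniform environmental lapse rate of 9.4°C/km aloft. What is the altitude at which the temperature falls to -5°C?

3.4 km

Height above start = (13.8 − (-5)) / 9.4 = 2 km
Altitude = 1400 m + 2000 m = 3400 m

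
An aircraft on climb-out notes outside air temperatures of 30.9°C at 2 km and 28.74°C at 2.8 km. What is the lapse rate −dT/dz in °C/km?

2.7°C/km

Γ = −ΔT/Δz = (30.9 − 28.74) / (2800 − 2000) m
  = 2.16°C / 0.8 km = 2.7°C/km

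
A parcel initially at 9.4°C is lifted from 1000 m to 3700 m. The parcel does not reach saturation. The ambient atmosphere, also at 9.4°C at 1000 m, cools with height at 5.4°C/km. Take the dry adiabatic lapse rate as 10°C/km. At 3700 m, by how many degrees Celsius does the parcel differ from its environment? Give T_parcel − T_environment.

Parcel:
  From 1000 m to 3700 m (dry): cools by 10 × 2.7 = 27°C, giving -17.6°C.
Environment:
  From 1000 m to 3700 m (environment): cools by 5.4 × 2.7 = 14.58°C, giving -5.18°C.
T_parcel − T_env = -17.6 − (-5.18) = -12.42°C

-12.42°C (parcel cooler than environment)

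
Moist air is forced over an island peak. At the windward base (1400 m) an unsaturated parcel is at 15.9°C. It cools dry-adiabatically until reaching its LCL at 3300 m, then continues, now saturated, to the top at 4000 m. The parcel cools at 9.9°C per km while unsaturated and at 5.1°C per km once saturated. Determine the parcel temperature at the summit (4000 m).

-6.48°C

From 1400 m to 3300 m (dry): cools by 9.9 × 1.9 = 18.81°C, giving -2.91°C.
From 3300 m to 4000 m (saturated): cools by 5.1 × 0.7 = 3.57°C, giving -6.48°C.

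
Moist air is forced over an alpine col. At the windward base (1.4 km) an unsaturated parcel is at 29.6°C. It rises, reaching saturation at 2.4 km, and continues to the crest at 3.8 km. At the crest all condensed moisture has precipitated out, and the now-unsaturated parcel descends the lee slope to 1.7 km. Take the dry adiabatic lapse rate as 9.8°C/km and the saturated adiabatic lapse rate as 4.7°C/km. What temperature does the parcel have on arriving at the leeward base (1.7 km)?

From 1400 m to 2400 m (dry): cools by 9.8 × 1 = 9.8°C, giving 19.8°C.
From 2400 m to 3800 m (saturated): cools by 4.7 × 1.4 = 6.58°C, giving 13.22°C.
From 3800 m to 1700 m (dry descent): warms by 9.8 × 2.1 = 20.58°C, giving 33.8°C.

33.8°C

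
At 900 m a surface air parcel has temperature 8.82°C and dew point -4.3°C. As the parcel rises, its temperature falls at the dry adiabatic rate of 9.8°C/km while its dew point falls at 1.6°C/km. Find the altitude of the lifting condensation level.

T and T_d converge at 9.8 − 1.6 = 8.2°C per km
Height above start = (8.82 − (-4.3)) / 8.2 = 1.6 km
LCL altitude = 900 m + 1600 m = 2500 m

2500 m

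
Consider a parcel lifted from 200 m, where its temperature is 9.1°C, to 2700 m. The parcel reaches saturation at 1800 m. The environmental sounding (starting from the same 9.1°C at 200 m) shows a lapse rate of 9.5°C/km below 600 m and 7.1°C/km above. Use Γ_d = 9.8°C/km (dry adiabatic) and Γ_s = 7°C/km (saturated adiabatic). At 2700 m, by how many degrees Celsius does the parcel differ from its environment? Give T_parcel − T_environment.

-3.27°C (parcel cooler than environment)

Parcel:
  Dry to 1800 m: -9.8 × 1.6 km = -15.68°C, so T = -6.58°C.
  Saturated to 2700 m: -7 × 0.9 km = -6.3°C, so T = -12.88°C.
Environment:
  Environment, lower layer to 600 m: -9.5 × 0.4 km = -3.8°C, so T = 5.3°C.
  Environment, upper layer to 2700 m: -7.1 × 2.1 km = -14.91°C, so T = -9.61°C.
T_parcel − T_env = -12.88 − (-9.61) = -3.27°C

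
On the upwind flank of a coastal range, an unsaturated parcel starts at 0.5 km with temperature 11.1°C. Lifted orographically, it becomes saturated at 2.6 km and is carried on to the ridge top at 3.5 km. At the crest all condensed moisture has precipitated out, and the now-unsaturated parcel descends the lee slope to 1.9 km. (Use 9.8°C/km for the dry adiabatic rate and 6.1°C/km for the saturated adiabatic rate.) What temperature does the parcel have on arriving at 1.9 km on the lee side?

0.71°C

500 → 2600 m (dry, 9.8°C/km): ΔT = -9.8 × 2.1 = -20.58°C → T = -9.48°C
2600 → 3500 m (saturated, 6.1°C/km): ΔT = -6.1 × 0.9 = -5.49°C → T = -14.97°C
3500 → 1900 m (dry descent, 9.8°C/km): ΔT = +9.8 × 1.6 = +15.68°C → T = 0.71°C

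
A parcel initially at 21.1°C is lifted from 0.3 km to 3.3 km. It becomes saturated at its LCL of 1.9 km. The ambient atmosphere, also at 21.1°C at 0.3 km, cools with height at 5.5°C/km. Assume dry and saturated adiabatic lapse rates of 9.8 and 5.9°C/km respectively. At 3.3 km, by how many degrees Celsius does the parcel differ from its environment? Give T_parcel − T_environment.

Parcel:
  300 → 1900 m (dry, 9.8°C/km): ΔT = -9.8 × 1.6 = -15.68°C → T = 5.42°C
  1900 → 3300 m (saturated, 5.9°C/km): ΔT = -5.9 × 1.4 = -8.26°C → T = -2.84°C
Environment:
  300 → 3300 m (environment, 5.5°C/km): ΔT = -5.5 × 3 = -16.5°C → T = 4.6°C
T_parcel − T_env = -2.84 − 4.6 = -7.44°C

-7.44°C (parcel cooler than environment)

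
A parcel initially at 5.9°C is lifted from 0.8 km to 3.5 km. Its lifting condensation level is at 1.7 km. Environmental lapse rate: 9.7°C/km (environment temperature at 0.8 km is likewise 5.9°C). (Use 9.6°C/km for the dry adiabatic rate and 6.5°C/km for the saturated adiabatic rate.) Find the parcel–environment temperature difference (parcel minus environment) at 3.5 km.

Parcel:
  800 → 1700 m (dry, 9.6°C/km): ΔT = -9.6 × 0.9 = -8.64°C → T = -2.74°C
  1700 → 3500 m (saturated, 6.5°C/km): ΔT = -6.5 × 1.8 = -11.7°C → T = -14.44°C
Environment:
  800 → 3500 m (environment, 9.7°C/km): ΔT = -9.7 × 2.7 = -26.19°C → T = -20.29°C
T_parcel − T_env = -14.44 − (-20.29) = +5.85°C

+5.85°C (parcel warmer than environment)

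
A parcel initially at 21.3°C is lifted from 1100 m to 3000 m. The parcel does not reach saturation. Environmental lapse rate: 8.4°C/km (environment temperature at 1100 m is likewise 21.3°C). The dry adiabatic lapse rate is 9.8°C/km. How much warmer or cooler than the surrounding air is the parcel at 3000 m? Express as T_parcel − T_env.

Parcel:
  1100 → 3000 m (dry, 9.8°C/km): ΔT = -9.8 × 1.9 = -18.62°C → T = 2.68°C
Environment:
  1100 → 3000 m (environment, 8.4°C/km): ΔT = -8.4 × 1.9 = -15.96°C → T = 5.34°C
T_parcel − T_env = 2.68 − 5.34 = -2.66°C

-2.66°C (parcel cooler than environment)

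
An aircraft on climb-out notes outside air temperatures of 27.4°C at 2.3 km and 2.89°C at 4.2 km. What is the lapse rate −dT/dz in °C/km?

12.9°C/km

Γ = −ΔT/Δz = (27.4 − 2.89) / (4200 − 2300) m
  = 24.51°C / 1.9 km = 12.9°C/km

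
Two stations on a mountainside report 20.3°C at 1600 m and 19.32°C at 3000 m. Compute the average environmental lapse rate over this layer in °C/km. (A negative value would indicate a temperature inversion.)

Γ = −ΔT/Δz = (20.3 − 19.32) / (3000 − 1600) m
  = 0.98°C / 1.4 km = 0.7°C/km

0.7°C/km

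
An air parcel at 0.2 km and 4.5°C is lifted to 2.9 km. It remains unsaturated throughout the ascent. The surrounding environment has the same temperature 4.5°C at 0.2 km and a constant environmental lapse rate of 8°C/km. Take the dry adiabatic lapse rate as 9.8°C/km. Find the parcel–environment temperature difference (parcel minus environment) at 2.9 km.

Parcel:
  Dry to 2900 m: -9.8 × 2.7 km = -26.46°C, so T = -21.96°C.
Environment:
  Environment to 2900 m: -8 × 2.7 km = -21.6°C, so T = -17.1°C.
T_parcel − T_env = -21.96 − (-17.1) = -4.86°C

-4.86°C (parcel cooler than environment)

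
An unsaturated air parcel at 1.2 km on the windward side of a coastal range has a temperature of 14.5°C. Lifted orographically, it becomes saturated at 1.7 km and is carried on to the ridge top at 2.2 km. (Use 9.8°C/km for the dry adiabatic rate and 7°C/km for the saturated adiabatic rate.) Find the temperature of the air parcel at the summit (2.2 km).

Dry to 1700 m: -9.8 × 0.5 km = -4.9°C, so T = 9.6°C.
Saturated to 2200 m: -7 × 0.5 km = -3.5°C, so T = 6.1°C.

6.1°C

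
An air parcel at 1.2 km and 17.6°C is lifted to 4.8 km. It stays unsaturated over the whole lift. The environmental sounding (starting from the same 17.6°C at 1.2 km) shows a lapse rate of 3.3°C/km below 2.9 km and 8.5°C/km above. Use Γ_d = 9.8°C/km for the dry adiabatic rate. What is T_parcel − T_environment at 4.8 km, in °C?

Parcel:
  1200–4800 m, dry: Δz = 3.6 km ⇒ ΔT = -35.28°C; T = -17.68°C
Environment:
  1200–2900 m, environment, lower layer: Δz = 1.7 km ⇒ ΔT = -5.61°C; T = 11.99°C
  2900–4800 m, environment, upper layer: Δz = 1.9 km ⇒ ΔT = -16.15°C; T = -4.16°C
T_parcel − T_env = -17.68 − (-4.16) = -13.52°C

-13.52°C (parcel cooler than environment)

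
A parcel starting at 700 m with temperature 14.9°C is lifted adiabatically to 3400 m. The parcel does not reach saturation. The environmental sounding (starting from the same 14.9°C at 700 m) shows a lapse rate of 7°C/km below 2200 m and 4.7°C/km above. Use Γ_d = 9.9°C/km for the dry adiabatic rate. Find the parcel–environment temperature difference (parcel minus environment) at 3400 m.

-10.59°C (parcel cooler than environment)

Parcel:
  From 700 m to 3400 m (dry): cools by 9.9 × 2.7 = 26.73°C, giving -11.83°C.
Environment:
  From 700 m to 2200 m (environment, lower layer): cools by 7 × 1.5 = 10.5°C, giving 4.4°C.
  From 2200 m to 3400 m (environment, upper layer): cools by 4.7 × 1.2 = 5.64°C, giving -1.24°C.
T_parcel − T_env = -11.83 − (-1.24) = -10.59°C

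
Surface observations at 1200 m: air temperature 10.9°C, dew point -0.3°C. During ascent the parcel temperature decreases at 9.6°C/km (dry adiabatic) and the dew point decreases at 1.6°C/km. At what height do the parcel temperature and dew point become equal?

T and T_d converge at 9.6 − 1.6 = 8°C per km
Height above start = (10.9 − (-0.3)) / 8 = 1.4 km
LCL altitude = 1200 m + 1400 m = 2600 m

2600 m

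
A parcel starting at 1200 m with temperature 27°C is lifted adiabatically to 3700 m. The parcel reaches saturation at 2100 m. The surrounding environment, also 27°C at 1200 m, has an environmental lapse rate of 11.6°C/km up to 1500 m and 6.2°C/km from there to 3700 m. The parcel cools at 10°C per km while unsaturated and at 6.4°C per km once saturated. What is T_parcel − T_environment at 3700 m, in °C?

-2.12°C (parcel cooler than environment)

Parcel:
  1200 → 2100 m (dry, 10°C/km): ΔT = -10 × 0.9 = -9°C → T = 18°C
  2100 → 3700 m (saturated, 6.4°C/km): ΔT = -6.4 × 1.6 = -10.24°C → T = 7.76°C
Environment:
  1200 → 1500 m (environment, lower layer, 11.6°C/km): ΔT = -11.6 × 0.3 = -3.48°C → T = 23.52°C
  1500 → 3700 m (environment, upper layer, 6.2°C/km): ΔT = -6.2 × 2.2 = -13.64°C → T = 9.88°C
T_parcel − T_env = 7.76 − 9.88 = -2.12°C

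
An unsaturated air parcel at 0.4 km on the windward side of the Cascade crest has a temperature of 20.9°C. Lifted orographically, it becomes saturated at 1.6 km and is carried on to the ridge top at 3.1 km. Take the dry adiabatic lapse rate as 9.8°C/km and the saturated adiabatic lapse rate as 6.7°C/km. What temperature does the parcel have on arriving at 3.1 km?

-0.91°C

From 400 m to 1600 m (dry): cools by 9.8 × 1.2 = 11.76°C, giving 9.14°C.
From 1600 m to 3100 m (saturated): cools by 6.7 × 1.5 = 10.05°C, giving -0.91°C.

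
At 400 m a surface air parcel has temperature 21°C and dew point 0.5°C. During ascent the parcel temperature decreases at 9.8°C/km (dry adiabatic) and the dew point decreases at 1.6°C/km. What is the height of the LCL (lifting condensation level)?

2900 m

T and T_d converge at 9.8 − 1.6 = 8.2°C per km
Height above start = (21 − 0.5) / 8.2 = 2.5 km
LCL altitude = 400 m + 2500 m = 2900 m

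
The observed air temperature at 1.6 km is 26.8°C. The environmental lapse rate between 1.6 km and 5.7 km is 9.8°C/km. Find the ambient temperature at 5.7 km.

-13.38°C

1600 → 5700 m (environmental, 9.8°C/km): ΔT = -9.8 × 4.1 = -40.18°C → T = -13.38°C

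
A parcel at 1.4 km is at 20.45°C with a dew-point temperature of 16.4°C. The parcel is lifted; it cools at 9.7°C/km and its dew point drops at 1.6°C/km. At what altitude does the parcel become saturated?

T and T_d converge at 9.7 − 1.6 = 8.1°C per km
Height above start = (20.45 − 16.4) / 8.1 = 0.5 km
LCL altitude = 1400 m + 500 m = 1900 m

1.9 km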